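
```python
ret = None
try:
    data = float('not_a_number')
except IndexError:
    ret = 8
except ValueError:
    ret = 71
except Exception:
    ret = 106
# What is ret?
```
71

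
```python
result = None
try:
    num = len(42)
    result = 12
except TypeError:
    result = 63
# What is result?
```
63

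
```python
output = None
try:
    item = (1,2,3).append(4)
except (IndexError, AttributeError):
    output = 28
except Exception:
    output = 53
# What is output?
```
28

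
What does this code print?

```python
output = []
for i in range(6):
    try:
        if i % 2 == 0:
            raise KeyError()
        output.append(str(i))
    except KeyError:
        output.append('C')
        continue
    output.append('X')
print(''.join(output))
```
C1XC3XC5X

continue in except skips rest of loop body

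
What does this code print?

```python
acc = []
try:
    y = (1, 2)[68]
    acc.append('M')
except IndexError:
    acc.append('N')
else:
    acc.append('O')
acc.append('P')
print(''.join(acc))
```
NP

else block skipped when exception is caught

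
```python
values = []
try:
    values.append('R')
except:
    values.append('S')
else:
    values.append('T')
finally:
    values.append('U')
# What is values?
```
['R', 'T', 'U']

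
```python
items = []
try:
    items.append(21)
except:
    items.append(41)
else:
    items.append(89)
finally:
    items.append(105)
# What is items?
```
[21, 89, 105]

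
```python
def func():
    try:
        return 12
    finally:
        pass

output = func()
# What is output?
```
12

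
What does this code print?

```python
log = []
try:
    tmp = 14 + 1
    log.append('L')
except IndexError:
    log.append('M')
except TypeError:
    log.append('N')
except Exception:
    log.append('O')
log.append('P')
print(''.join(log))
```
LP

No exception, try block completes normally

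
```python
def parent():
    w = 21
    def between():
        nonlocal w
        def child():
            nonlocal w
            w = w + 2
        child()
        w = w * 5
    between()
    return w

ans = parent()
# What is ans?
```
115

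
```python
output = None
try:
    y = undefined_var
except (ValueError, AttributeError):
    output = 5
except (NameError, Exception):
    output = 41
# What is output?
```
41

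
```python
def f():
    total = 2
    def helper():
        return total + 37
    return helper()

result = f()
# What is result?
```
39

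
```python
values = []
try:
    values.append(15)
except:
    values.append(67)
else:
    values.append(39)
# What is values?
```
[15, 39]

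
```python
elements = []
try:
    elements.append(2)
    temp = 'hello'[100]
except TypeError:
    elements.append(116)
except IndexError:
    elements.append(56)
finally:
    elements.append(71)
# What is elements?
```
[2, 56, 71]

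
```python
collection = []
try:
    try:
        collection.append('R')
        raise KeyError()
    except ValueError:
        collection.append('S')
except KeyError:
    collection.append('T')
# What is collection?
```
['R', 'T']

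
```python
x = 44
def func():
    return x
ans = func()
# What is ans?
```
44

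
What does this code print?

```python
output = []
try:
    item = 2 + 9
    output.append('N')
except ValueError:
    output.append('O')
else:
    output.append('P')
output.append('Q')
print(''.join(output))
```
NPQ

else block runs when no exception occurs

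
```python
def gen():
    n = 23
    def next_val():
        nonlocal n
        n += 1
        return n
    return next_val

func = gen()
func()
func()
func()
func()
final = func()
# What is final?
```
28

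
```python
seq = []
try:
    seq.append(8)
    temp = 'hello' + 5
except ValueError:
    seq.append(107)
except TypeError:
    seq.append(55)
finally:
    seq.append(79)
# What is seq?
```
[8, 55, 79]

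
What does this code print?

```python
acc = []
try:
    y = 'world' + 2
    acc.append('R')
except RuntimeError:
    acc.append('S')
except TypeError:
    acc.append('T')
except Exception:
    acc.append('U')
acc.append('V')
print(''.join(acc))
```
TV

TypeError matches before generic Exception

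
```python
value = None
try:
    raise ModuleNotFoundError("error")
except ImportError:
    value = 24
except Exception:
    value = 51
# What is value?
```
24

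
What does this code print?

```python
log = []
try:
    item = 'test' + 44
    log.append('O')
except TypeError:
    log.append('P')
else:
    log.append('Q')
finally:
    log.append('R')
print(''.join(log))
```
PR

Exception: except runs, else skipped, finally runs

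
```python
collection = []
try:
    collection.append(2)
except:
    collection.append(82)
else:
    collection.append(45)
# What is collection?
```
[2, 45]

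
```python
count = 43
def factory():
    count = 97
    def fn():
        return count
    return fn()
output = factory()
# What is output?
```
97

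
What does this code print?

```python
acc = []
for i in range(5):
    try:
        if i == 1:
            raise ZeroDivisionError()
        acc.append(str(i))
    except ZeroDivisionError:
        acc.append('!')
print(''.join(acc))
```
0!234

Exception on i=1 caught, loop continues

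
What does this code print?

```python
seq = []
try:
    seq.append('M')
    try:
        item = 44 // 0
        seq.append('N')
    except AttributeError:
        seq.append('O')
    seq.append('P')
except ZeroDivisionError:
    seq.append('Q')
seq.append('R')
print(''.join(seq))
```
MQR

Inner handler doesn't match, propagates to outer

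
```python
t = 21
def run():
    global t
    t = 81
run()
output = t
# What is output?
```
81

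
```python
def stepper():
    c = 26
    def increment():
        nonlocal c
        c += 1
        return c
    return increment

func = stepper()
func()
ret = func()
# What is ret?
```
28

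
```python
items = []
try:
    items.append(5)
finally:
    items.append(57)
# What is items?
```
[5, 57]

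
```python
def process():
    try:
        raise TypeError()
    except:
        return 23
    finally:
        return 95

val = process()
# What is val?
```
95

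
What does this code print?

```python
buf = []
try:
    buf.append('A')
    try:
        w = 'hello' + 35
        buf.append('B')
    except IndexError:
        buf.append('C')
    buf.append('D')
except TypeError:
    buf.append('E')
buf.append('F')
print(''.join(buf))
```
AEF

Inner handler doesn't match, propagates to outer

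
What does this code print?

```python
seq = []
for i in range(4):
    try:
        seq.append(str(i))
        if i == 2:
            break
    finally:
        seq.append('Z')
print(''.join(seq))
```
0Z1Z2Z

finally runs even when breaking out of loop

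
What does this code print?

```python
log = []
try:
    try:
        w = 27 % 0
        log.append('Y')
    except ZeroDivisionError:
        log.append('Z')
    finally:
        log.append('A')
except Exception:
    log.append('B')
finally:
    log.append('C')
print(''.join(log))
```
ZAC

Both finally blocks run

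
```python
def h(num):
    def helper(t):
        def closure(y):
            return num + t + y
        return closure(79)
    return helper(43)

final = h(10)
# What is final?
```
132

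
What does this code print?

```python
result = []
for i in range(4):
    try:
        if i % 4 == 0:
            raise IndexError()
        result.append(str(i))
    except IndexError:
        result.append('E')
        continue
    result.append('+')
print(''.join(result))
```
E1+2+3+

continue in except skips rest of loop body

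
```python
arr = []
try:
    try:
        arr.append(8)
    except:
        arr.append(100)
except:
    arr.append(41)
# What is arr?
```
[8]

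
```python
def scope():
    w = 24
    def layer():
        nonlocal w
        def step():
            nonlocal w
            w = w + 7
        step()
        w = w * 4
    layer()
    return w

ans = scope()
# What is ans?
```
124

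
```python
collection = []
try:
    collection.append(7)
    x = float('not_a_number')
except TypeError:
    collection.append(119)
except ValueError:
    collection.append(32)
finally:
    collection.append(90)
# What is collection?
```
[7, 32, 90]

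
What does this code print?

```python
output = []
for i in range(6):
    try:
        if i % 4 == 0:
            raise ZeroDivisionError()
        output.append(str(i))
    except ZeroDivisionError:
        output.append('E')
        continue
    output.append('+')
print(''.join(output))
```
E1+2+3+E5+

continue in except skips rest of loop body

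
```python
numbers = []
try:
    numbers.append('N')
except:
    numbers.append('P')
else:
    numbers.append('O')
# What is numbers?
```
['N', 'O']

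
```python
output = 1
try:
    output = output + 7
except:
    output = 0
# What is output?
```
8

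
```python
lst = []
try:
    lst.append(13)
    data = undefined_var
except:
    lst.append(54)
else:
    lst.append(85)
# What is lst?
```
[13, 54]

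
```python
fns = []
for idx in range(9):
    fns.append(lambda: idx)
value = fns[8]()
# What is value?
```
8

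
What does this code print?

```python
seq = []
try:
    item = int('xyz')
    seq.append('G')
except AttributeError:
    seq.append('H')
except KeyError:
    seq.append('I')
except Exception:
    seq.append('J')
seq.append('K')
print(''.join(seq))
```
JK

ValueError not specifically caught, falls to Exception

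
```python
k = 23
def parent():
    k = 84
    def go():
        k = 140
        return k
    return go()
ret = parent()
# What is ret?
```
140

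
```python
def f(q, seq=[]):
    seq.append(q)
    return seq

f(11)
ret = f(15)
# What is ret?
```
[11, 15]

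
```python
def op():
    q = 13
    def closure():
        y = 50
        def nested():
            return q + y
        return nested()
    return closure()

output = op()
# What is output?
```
63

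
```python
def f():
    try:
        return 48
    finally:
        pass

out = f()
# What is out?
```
48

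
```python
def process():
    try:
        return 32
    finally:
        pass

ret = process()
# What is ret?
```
32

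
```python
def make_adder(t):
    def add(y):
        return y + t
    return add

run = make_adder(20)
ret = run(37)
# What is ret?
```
57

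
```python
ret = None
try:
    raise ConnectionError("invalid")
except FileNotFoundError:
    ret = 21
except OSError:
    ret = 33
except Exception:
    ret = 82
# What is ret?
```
33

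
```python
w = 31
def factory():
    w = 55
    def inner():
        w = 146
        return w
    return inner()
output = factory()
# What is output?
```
146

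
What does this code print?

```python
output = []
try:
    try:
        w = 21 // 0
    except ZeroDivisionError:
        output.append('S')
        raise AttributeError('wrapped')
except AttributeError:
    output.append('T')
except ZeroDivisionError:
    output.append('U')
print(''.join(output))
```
ST

New AttributeError raised, caught by outer AttributeError handler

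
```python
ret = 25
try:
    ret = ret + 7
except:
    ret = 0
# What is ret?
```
32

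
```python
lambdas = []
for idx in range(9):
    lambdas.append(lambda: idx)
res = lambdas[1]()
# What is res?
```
8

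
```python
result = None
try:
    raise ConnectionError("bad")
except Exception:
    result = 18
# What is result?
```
18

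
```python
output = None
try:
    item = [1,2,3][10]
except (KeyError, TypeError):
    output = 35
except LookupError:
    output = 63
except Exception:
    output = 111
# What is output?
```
63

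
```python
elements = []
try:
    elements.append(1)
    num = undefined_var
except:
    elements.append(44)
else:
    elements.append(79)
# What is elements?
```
[1, 44]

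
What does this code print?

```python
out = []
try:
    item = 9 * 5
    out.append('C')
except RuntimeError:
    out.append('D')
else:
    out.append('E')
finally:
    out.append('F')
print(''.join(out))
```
CEF

else runs before finally when no exception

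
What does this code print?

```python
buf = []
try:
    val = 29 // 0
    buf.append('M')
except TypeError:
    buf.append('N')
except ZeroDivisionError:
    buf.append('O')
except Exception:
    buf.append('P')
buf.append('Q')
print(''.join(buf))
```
OQ

ZeroDivisionError matches before generic Exception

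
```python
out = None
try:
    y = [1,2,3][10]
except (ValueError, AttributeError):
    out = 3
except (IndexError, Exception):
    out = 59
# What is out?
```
59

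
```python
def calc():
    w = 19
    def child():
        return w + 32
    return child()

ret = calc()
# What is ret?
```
51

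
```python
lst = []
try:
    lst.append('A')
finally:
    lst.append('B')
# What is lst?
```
['A', 'B']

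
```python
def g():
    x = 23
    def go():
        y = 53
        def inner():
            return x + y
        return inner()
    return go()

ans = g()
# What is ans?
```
76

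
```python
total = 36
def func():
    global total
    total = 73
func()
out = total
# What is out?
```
73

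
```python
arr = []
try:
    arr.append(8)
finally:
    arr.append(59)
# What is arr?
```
[8, 59]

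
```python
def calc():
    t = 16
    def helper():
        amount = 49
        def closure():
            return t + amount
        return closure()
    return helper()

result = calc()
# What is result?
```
65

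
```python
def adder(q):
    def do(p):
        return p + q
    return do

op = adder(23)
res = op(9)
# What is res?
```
32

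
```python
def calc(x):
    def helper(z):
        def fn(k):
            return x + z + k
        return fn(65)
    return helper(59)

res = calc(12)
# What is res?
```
136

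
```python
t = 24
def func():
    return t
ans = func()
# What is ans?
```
24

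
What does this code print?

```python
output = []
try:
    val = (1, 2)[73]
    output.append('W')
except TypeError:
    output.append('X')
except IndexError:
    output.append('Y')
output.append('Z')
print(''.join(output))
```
YZ

IndexError is caught by its specific handler, not TypeError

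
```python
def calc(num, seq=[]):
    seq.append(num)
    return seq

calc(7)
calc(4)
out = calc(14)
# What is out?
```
[7, 4, 14]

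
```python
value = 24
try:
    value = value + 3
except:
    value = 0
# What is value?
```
27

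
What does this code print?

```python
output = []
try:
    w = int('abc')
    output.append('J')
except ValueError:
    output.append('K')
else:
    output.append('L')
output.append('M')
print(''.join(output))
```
KM

else block skipped when exception is caught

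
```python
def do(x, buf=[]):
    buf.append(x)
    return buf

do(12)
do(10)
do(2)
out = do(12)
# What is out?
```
[12, 10, 2, 12]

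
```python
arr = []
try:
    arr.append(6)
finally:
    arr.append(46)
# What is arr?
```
[6, 46]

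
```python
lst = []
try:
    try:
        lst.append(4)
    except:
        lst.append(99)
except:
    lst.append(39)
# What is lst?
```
[4]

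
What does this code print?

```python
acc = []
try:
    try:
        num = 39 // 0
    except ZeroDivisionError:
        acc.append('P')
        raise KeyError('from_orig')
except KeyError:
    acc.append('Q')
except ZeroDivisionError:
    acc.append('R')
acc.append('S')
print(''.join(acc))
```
PQS

KeyError raised and caught, original ZeroDivisionError not re-raised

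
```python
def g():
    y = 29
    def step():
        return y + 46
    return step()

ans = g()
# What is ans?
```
75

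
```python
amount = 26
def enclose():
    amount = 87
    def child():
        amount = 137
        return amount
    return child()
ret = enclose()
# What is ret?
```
137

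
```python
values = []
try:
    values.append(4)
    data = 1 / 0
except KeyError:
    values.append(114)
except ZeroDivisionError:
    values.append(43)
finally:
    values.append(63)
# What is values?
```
[4, 43, 63]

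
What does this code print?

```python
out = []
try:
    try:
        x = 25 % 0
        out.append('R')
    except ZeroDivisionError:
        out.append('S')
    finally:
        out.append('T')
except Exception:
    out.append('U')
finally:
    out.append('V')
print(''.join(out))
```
STV

Both finally blocks run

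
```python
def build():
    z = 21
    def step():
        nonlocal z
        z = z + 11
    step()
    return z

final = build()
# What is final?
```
32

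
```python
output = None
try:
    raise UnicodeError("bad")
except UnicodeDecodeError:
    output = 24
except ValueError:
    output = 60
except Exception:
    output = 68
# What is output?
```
60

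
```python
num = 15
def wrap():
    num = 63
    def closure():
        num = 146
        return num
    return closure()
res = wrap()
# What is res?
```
146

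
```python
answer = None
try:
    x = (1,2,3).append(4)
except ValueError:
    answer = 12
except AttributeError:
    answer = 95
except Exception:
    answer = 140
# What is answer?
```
95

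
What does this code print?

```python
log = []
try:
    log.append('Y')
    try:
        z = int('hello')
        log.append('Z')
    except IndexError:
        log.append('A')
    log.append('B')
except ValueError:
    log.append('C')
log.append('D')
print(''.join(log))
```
YCD

Inner handler doesn't match, propagates to outer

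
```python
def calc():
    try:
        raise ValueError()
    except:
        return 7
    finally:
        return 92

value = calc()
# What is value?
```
92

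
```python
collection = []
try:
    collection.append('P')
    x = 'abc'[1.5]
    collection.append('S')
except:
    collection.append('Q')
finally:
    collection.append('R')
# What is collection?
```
['P', 'Q', 'R']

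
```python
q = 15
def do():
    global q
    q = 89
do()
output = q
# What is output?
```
89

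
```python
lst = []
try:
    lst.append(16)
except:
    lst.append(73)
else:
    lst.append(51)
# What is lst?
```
[16, 51]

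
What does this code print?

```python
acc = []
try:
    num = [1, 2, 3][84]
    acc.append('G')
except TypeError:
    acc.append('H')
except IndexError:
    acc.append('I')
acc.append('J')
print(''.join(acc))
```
IJ

IndexError is caught by its specific handler, not TypeError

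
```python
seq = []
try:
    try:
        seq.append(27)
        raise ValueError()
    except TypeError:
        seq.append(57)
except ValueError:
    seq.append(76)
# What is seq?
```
[27, 76]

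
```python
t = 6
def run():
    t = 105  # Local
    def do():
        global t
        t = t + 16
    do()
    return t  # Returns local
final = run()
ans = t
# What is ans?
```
22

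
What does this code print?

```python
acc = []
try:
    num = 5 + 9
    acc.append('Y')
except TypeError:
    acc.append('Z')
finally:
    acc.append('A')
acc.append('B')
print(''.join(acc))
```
YAB

finally runs after normal execution too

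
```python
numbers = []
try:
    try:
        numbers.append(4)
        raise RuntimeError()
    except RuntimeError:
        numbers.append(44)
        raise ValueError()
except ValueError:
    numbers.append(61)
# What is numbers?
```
[4, 44, 61]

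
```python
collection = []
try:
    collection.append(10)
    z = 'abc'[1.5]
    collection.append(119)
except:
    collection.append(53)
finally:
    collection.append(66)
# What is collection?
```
[10, 53, 66]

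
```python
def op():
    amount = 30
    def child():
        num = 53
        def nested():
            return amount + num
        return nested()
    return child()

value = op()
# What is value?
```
83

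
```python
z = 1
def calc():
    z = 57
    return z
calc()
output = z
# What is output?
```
1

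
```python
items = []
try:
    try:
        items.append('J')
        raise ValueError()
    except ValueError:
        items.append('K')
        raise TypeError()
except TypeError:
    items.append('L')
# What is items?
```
['J', 'K', 'L']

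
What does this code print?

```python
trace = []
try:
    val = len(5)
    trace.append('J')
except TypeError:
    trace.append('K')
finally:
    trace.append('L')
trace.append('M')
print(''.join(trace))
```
KLM

finally always runs, even after exception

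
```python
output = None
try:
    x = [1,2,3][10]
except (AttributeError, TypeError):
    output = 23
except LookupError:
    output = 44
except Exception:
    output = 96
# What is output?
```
44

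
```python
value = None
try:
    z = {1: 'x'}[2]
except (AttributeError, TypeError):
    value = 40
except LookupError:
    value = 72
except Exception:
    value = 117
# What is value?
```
72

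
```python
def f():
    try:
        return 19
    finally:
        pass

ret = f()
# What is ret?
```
19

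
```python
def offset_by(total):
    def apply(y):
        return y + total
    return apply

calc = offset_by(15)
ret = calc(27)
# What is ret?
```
42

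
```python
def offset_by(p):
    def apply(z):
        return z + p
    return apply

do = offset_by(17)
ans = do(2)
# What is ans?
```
19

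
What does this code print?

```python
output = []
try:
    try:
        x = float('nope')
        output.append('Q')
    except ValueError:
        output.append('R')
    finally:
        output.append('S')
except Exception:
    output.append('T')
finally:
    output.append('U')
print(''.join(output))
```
RSU

Both finally blocks run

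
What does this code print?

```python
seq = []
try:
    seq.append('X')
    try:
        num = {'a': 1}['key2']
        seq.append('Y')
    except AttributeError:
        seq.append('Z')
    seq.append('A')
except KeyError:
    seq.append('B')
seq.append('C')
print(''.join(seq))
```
XBC

Inner handler doesn't match, propagates to outer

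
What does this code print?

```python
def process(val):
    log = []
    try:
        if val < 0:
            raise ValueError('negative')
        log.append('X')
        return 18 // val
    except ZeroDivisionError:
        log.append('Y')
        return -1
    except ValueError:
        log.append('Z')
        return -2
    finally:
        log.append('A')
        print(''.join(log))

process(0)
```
XYA

val=0 causes ZeroDivisionError, caught, finally prints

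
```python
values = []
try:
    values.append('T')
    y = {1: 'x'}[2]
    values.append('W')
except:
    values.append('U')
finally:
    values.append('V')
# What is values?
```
['T', 'U', 'V']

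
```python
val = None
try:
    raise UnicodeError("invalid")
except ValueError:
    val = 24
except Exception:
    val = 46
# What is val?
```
24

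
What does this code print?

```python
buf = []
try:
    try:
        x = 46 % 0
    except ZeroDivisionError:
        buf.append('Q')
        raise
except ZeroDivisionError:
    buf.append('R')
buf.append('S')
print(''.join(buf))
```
QRS

raise without argument re-raises current exception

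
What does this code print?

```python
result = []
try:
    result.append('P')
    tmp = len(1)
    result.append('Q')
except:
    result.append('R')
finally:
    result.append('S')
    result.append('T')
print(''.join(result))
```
PRST

Code before exception runs, then except, then all of finally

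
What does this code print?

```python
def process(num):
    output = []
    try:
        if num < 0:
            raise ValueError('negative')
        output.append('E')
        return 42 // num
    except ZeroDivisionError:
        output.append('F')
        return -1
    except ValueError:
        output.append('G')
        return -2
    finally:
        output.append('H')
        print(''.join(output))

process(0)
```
EFH

num=0 causes ZeroDivisionError, caught, finally prints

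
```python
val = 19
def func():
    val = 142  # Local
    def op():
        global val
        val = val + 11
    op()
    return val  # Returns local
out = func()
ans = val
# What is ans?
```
30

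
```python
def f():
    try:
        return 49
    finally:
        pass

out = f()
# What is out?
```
49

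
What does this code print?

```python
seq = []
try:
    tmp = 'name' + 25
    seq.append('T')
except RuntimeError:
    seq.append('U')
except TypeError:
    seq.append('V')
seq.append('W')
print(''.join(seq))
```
VW

TypeError is caught by its specific handler, not RuntimeError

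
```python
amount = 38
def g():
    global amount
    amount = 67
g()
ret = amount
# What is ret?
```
67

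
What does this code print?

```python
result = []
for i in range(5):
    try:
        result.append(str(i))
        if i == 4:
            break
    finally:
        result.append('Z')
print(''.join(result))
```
0Z1Z2Z3Z4Z

finally runs even when breaking out of loop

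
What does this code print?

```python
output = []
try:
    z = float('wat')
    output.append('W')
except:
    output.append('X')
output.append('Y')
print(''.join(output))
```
XY

Exception raised in try, caught by bare except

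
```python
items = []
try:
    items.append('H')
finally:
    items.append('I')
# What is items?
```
['H', 'I']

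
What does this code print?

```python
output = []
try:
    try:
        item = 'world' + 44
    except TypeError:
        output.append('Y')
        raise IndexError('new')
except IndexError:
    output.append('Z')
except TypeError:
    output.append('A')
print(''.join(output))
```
YZ

New IndexError raised, caught by outer IndexError handler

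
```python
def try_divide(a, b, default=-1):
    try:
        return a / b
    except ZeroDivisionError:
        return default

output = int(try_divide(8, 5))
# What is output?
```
1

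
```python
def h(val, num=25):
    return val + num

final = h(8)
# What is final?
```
33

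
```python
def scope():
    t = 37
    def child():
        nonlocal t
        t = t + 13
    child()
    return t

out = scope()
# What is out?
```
50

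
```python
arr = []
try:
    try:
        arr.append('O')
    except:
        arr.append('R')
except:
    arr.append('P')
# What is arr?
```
['O']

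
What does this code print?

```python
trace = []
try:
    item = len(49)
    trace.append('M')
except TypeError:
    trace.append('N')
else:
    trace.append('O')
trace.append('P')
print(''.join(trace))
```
NP

else block skipped when exception is caught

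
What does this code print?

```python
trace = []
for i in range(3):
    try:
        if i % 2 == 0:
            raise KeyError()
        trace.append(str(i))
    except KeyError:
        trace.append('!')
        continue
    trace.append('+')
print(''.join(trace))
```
!1+!

continue in except skips rest of loop body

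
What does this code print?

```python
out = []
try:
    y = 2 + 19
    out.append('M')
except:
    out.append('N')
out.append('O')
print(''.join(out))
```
MO

No exception, try block completes normally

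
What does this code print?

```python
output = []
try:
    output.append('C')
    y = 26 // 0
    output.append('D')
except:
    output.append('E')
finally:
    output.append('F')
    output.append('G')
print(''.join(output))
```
CEFG

Code before exception runs, then except, then all of finally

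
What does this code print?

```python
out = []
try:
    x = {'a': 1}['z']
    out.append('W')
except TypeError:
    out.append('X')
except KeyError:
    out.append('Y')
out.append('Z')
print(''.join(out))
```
YZ

KeyError is caught by its specific handler, not TypeError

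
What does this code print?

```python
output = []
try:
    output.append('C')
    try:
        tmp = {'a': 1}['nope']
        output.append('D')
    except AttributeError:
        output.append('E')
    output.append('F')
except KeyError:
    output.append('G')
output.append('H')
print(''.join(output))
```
CGH

Inner handler doesn't match, propagates to outer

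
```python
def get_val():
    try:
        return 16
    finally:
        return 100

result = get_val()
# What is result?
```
100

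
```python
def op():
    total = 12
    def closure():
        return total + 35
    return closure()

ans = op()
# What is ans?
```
47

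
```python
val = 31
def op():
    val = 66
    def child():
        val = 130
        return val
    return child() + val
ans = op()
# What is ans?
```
196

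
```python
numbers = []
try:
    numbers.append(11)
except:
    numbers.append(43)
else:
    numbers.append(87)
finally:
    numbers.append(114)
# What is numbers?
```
[11, 87, 114]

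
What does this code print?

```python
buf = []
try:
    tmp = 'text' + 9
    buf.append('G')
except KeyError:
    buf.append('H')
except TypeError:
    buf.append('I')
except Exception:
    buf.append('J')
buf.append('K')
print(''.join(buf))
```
IK

TypeError matches before generic Exception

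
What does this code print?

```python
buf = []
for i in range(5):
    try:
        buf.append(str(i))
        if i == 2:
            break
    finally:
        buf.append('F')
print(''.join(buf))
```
0F1F2F

finally runs even when breaking out of loop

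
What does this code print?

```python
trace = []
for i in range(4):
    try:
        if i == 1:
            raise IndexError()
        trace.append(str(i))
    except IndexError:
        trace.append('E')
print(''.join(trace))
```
0E23

Exception on i=1 caught, loop continues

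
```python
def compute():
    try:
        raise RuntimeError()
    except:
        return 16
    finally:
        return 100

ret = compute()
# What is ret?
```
100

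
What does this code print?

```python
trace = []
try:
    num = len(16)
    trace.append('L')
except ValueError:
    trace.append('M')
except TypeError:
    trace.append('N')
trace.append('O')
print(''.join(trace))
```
NO

TypeError is caught by its specific handler, not ValueError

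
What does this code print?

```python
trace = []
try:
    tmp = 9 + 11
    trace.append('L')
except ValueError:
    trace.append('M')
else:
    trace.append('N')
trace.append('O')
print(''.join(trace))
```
LNO

else block runs when no exception occurs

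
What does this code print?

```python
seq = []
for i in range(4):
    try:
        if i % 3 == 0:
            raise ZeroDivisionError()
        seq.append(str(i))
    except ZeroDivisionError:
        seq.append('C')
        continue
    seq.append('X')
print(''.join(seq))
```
C1X2XC

continue in except skips rest of loop body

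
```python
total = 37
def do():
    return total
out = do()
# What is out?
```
37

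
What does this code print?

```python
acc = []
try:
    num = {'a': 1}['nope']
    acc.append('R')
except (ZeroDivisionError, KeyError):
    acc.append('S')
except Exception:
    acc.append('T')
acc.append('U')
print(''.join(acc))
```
SU

KeyError matches tuple containing it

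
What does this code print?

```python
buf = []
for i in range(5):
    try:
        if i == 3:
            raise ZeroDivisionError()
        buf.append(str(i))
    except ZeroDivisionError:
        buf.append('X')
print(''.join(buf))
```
012X4

Exception on i=3 caught, loop continues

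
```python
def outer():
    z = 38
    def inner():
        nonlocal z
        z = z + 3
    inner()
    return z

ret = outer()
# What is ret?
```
41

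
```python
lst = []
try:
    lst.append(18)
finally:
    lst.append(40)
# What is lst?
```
[18, 40]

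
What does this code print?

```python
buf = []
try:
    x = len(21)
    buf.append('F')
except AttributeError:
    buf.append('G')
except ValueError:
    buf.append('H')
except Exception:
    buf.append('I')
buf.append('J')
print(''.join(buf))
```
IJ

TypeError not specifically caught, falls to Exception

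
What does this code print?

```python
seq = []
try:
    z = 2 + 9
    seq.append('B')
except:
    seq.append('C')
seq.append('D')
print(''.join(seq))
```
BD

No exception, try block completes normally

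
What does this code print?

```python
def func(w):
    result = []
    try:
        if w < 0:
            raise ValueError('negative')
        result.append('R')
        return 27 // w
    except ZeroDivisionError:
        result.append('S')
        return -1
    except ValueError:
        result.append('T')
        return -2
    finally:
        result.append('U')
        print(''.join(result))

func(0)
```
RSU

w=0 causes ZeroDivisionError, caught, finally prints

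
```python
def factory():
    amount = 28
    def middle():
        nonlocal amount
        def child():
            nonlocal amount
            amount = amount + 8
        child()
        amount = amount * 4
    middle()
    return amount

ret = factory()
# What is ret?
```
144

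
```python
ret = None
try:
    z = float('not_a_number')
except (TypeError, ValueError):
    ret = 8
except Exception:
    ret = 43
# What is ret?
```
8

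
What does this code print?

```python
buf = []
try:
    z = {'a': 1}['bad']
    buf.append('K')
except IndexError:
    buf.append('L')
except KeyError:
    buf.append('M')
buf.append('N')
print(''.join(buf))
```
MN

KeyError is caught by its specific handler, not IndexError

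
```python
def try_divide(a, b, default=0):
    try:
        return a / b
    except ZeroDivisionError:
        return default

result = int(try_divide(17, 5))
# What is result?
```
3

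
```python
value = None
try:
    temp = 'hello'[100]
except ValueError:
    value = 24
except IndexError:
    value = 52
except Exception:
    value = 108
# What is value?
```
52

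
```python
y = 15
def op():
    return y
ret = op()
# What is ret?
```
15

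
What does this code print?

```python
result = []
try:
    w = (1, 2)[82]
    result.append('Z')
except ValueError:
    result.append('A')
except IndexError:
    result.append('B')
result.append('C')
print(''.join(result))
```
BC

IndexError is caught by its specific handler, not ValueError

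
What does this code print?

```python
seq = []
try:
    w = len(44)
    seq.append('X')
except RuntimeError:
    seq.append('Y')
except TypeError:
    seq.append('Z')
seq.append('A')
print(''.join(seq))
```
ZA

TypeError is caught by its specific handler, not RuntimeError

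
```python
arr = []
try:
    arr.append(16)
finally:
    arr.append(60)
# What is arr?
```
[16, 60]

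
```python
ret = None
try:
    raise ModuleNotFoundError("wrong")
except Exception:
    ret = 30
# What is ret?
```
30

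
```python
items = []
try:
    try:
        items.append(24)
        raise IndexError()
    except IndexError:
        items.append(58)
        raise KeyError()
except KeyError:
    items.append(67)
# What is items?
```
[24, 58, 67]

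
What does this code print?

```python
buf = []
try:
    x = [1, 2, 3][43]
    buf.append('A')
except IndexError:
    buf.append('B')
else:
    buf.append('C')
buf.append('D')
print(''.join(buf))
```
BD

else block skipped when exception is caught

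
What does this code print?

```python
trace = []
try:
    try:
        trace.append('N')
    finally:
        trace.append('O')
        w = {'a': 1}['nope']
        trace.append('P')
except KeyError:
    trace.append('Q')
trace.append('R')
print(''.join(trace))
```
NOQR

Exception in inner finally caught by outer except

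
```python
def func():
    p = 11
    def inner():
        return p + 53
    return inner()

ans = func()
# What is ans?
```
64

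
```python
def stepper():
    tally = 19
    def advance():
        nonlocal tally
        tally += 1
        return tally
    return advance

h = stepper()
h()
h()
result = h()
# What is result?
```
22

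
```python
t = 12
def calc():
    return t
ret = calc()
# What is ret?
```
12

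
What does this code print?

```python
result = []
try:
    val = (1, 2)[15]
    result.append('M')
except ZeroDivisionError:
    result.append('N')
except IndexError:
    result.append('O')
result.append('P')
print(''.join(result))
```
OP

IndexError is caught by its specific handler, not ZeroDivisionError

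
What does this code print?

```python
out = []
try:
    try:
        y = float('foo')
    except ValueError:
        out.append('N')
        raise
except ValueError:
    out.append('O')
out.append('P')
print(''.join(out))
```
NOP

raise without argument re-raises current exception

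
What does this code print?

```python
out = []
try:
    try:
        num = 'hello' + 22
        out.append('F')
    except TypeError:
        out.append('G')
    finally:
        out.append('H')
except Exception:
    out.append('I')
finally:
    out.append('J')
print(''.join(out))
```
GHJ

Both finally blocks run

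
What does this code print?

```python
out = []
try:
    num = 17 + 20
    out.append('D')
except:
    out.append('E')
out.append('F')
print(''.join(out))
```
DF

No exception, try block completes normally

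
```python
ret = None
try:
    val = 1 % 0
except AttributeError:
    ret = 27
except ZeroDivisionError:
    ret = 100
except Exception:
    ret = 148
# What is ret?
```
100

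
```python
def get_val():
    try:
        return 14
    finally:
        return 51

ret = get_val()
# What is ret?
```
51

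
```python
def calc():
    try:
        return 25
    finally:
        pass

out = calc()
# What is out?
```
25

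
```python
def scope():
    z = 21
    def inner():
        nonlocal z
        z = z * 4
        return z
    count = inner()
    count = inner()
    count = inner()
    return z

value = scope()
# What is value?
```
1344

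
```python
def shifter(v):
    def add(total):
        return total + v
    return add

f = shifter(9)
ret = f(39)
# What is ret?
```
48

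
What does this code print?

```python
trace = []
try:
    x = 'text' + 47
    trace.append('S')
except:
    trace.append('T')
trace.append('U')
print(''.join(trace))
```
TU

Exception raised in try, caught by bare except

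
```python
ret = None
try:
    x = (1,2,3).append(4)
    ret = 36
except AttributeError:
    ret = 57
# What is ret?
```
57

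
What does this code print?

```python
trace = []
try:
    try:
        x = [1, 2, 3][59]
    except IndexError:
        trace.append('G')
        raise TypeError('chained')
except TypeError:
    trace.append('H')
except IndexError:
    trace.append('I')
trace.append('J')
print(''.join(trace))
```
GHJ

TypeError raised and caught, original IndexError not re-raised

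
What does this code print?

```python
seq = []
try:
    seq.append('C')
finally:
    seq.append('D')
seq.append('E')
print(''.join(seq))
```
CDE

try/finally without except, no exception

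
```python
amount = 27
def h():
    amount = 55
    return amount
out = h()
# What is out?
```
55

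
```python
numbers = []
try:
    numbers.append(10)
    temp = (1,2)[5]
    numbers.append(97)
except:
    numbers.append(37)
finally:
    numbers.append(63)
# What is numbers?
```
[10, 37, 63]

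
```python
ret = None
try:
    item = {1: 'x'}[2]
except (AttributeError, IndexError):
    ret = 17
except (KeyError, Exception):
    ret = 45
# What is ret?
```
45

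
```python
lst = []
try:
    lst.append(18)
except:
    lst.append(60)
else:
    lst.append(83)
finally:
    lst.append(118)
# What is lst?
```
[18, 83, 118]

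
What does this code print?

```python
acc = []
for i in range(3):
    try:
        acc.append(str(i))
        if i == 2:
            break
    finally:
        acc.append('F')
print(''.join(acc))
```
0F1F2F

finally runs even when breaking out of loop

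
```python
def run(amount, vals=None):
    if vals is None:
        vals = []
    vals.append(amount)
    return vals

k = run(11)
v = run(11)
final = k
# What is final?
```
[11]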